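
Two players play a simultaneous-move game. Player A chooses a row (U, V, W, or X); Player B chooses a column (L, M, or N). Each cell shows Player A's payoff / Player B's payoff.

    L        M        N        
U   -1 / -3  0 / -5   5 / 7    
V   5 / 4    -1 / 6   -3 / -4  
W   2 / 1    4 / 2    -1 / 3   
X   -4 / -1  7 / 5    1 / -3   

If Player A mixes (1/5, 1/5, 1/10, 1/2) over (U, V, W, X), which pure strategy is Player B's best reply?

Compute Player B's expected payoff from each pure strategy against the given mix.
L: (1/5)·(-3) + (1/5)·4 + (1/10)·1 + (1/2)·(-1) = -1/5
M: (1/5)·(-5) + (1/5)·6 + (1/10)·2 + (1/2)·5 = 29/10
N: (1/5)·7 + (1/5)·(-4) + (1/10)·3 + (1/2)·(-3) = -3/5
Highest expected payoff is 29/10, from M.

M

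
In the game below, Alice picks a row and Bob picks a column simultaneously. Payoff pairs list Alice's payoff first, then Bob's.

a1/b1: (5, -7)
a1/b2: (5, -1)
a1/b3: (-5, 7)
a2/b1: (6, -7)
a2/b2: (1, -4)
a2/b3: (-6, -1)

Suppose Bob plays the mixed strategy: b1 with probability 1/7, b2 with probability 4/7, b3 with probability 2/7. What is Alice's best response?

Alice's best reply maximizes expected payoff against the mix.
a1: (1/7)·5 + (4/7)·5 + (2/7)·(-5) = 15/7
a2: (1/7)·6 + (4/7)·1 + (2/7)·(-6) = -2/7
Highest expected payoff is 15/7, from a1.

a1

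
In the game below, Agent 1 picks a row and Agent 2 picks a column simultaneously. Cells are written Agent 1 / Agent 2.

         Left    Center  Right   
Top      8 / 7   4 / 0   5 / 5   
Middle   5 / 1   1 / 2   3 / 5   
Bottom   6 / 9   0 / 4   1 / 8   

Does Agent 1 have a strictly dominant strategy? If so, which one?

Top

A strategy is strictly dominant if it gives Agent 1 a strictly higher payoff than every other strategy, against every choice by the opponent.
Top strictly dominates: vs Left: 8 > each of {5, 6}; vs Center: 4 > each of {1, 0}; vs Right: 5 > each of {3, 1}.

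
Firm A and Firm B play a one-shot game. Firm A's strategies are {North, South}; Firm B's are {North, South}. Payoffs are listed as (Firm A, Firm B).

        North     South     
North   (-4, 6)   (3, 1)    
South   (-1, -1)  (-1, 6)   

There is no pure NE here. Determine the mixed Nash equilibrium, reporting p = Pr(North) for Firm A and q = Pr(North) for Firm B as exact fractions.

In a mixed NE each player is indifferent between their pure strategies, so the opponent's mix sets the indifference.
Firm B indifferent between North and South: p·6 + (1−p)·(-1) = p·1 + (1−p)·6 ⟹ (-1) + 7p = 6 + (-5)p ⟹ p = 7/12.
Firm A indifferent between North and South: q·(-4) + (1−q)·3 = q·(-1) + (1−q)·(-1) ⟹ 3 + (-7)q = (-1) + 0q ⟹ q = 4/7.

p = 7/12, q = 4/7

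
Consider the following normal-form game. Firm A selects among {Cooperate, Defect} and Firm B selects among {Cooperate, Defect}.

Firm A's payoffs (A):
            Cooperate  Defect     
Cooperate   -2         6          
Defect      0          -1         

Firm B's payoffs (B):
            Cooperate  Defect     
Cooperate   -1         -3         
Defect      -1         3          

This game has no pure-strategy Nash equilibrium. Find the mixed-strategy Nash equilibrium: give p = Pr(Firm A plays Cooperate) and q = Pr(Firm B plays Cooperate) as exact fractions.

In a mixed NE each player is indifferent between their pure strategies, so the opponent's mix sets the indifference.
Firm B indifferent between Cooperate and Defect: p·(-1) + (1−p)·(-1) = p·(-3) + (1−p)·3 ⟹ (-1) + 0p = 3 + (-6)p ⟹ p = 2/3.
Firm A indifferent between Cooperate and Defect: q·(-2) + (1−q)·6 = q·0 + (1−q)·(-1) ⟹ 6 + (-8)q = (-1) + 1q ⟹ q = 7/9.

p = 2/3, q = 7/9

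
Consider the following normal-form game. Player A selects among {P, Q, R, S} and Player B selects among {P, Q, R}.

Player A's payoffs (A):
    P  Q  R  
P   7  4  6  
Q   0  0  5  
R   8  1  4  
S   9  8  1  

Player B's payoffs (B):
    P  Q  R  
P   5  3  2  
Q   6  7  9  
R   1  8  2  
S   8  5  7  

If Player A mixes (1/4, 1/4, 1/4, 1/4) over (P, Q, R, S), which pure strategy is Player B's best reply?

Q

Player B's best reply maximizes expected payoff against the mix.
P: (1/4)·5 + (1/4)·6 + (1/4)·1 + (1/4)·8 = 5
Q: (1/4)·3 + (1/4)·7 + (1/4)·8 + (1/4)·5 = 23/4
R: (1/4)·2 + (1/4)·9 + (1/4)·2 + (1/4)·7 = 5
Highest expected payoff is 23/4, from Q.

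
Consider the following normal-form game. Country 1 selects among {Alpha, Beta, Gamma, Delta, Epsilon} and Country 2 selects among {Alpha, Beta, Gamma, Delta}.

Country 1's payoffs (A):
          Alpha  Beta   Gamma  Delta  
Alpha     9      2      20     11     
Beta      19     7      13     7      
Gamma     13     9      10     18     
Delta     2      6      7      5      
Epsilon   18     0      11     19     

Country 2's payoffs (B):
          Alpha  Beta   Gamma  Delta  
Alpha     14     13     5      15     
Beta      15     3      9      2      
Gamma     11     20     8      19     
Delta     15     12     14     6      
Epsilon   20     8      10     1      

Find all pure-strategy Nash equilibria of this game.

A profile is a Nash equilibrium when each player is best-responding to the other.
Country 1's best responses — vs Alpha: Beta (payoff 19); vs Beta: Gamma (payoff 9); vs Gamma: Alpha (payoff 20); vs Delta: Epsilon (payoff 19).
Country 2's best responses — vs Alpha: Delta (payoff 15); vs Beta: Alpha (payoff 15); vs Gamma: Beta (payoff 20); vs Delta: Alpha (payoff 15); vs Epsilon: Alpha (payoff 20).
Mutual best responses occur at (Beta, Alpha) and (Gamma, Beta); at each, neither player gains by switching.

(Beta, Alpha) and (Gamma, Beta)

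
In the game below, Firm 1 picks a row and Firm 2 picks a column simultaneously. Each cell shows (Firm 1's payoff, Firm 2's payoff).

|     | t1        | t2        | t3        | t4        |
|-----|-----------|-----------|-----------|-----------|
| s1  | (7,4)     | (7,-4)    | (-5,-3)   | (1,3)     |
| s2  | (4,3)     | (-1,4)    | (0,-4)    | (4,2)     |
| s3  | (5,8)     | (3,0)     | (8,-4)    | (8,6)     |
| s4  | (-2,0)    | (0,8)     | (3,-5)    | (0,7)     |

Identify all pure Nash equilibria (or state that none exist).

(s1, t1)

Find each player's best response to every opponent strategy; NE are the intersections.
Firm 1's best responses — vs t1: s1 (payoff 7); vs t2: s1 (payoff 7); vs t3: s3 (payoff 8); vs t4: s3 (payoff 8).
Firm 2's best responses — vs s1: t1 (payoff 4); vs s2: t2 (payoff 4); vs s3: t1 (payoff 8); vs s4: t2 (payoff 8).
The only mutual best response is (s1, t1); neither player gains by switching there.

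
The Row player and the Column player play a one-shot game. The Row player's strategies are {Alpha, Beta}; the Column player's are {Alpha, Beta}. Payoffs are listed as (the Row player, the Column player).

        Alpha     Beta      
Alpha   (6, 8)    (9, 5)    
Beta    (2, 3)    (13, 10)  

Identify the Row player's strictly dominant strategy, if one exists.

None

A strategy is strictly dominant if it gives the Row player a strictly higher payoff than every other strategy, against every choice by the opponent.
Alpha is not dominant: against Beta, Beta gives 13 > 9.
Beta is not dominant: against Alpha, Alpha gives 6 > 2.
No single strategy is best against every opponent action.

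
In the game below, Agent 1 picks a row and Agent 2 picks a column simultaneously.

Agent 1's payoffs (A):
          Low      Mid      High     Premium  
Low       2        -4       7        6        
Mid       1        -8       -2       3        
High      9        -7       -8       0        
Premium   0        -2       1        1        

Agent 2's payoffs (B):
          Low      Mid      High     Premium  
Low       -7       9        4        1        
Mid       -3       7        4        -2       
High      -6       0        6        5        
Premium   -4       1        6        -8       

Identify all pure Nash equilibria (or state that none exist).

Find each player's best response to every opponent strategy; NE are the intersections.
Agent 1's best responses — vs Low: High (payoff 9); vs Mid: Premium (payoff -2); vs High: Low (payoff 7); vs Premium: Low (payoff 6).
Agent 2's best responses — vs Low: Mid (payoff 9); vs Mid: Mid (payoff 7); vs High: High (payoff 6); vs Premium: High (payoff 6).
No cell has both players best-responding. For instance, Agent 1's best reply to Premium is Low, but against Low Agent 2 prefers Mid over Premium.

No pure-strategy Nash equilibrium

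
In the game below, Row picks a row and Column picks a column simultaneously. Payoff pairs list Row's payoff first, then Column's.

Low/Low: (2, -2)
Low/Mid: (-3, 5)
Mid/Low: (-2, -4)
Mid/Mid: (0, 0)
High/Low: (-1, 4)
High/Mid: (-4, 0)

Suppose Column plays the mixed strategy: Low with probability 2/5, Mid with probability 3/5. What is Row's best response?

Compute Row's expected payoff from each pure strategy against the given mix.
Low: (2/5)·2 + (3/5)·(-3) = -1
Mid: (2/5)·(-2) + (3/5)·0 = -4/5
High: (2/5)·(-1) + (3/5)·(-4) = -14/5
Highest expected payoff is -4/5, from Mid.

Mid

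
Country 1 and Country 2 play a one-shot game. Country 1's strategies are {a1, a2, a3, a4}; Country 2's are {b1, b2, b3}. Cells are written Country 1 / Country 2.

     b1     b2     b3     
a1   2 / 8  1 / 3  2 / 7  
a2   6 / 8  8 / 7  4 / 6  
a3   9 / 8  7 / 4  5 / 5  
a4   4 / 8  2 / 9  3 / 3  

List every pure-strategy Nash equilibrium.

(a3, b1)

A profile is a Nash equilibrium when each player is best-responding to the other.
Country 1's best responses — vs b1: a3 (payoff 9); vs b2: a2 (payoff 8); vs b3: a3 (payoff 5).
Country 2's best responses — vs a1: b1 (payoff 8); vs a2: b1 (payoff 8); vs a3: b1 (payoff 8); vs a4: b2 (payoff 9).
The only mutual best response is (a3, b1); neither player gains by switching there.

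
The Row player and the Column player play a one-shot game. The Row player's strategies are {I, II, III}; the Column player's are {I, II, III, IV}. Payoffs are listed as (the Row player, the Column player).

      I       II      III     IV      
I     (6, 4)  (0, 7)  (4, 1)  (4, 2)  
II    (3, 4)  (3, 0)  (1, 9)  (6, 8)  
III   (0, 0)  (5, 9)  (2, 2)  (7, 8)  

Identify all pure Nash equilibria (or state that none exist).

(III, II)

A profile is a Nash equilibrium when each player is best-responding to the other.
The Row player's best responses — vs I: I (payoff 6); vs II: III (payoff 5); vs III: I (payoff 4); vs IV: III (payoff 7).
The Column player's best responses — vs I: II (payoff 7); vs II: III (payoff 9); vs III: II (payoff 9).
The only mutual best response is (III, II); neither player gains by switching there.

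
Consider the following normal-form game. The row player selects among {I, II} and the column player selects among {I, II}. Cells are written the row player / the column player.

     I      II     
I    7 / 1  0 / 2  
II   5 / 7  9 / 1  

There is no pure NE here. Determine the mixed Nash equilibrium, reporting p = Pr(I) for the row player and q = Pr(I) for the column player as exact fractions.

p = 6/7, q = 9/11

Each player's mixing probability is pinned down by making the *other* player indifferent.
The column player indifferent between I and II: p·1 + (1−p)·7 = p·2 + (1−p)·1 ⟹ 7 + (-6)p = 1 + 1p ⟹ p = 6/7.
The row player indifferent between I and II: q·7 + (1−q)·0 = q·5 + (1−q)·9 ⟹ 0 + 7q = 9 + (-4)q ⟹ q = 9/11.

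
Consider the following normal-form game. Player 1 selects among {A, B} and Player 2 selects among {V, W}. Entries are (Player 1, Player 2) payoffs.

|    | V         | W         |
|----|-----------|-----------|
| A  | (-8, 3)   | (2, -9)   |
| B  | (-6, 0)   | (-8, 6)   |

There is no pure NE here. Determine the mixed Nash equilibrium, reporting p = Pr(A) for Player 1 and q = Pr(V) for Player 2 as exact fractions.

p = 1/3, q = 5/6

Each player's mixing probability is pinned down by making the *other* player indifferent.
Player 2 indifferent between V and W: p·3 + (1−p)·0 = p·(-9) + (1−p)·6 ⟹ 0 + 3p = 6 + (-15)p ⟹ p = 1/3.
Player 1 indifferent between A and B: q·(-8) + (1−q)·2 = q·(-6) + (1−q)·(-8) ⟹ 2 + (-10)q = (-8) + 2q ⟹ q = 5/6.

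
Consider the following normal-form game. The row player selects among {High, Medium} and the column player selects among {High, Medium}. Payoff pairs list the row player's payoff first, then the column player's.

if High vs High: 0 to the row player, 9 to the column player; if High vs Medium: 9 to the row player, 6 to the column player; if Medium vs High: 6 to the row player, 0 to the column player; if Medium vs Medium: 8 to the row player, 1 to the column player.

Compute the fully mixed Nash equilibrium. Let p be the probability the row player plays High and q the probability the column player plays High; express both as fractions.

In a mixed NE each player is indifferent between their pure strategies, so the opponent's mix sets the indifference.
The column player indifferent between High and Medium: p·9 + (1−p)·0 = p·6 + (1−p)·1 ⟹ 0 + 9p = 1 + 5p ⟹ p = 1/4.
The row player indifferent between High and Medium: q·0 + (1−q)·9 = q·6 + (1−q)·8 ⟹ 9 + (-9)q = 8 + (-2)q ⟹ q = 1/7.

p = 1/4, q = 1/7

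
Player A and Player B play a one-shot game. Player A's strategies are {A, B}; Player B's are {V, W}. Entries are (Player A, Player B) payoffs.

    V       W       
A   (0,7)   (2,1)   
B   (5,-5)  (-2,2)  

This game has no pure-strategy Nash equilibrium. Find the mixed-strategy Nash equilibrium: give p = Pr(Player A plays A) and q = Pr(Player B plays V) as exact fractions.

In a mixed NE each player is indifferent between their pure strategies, so the opponent's mix sets the indifference.
Player B indifferent between V and W: p·7 + (1−p)·(-5) = p·1 + (1−p)·2 ⟹ (-5) + 12p = 2 + (-1)p ⟹ p = 7/13.
Player A indifferent between A and B: q·0 + (1−q)·2 = q·5 + (1−q)·(-2) ⟹ 2 + (-2)q = (-2) + 7q ⟹ q = 4/9.

p = 7/13, q = 4/9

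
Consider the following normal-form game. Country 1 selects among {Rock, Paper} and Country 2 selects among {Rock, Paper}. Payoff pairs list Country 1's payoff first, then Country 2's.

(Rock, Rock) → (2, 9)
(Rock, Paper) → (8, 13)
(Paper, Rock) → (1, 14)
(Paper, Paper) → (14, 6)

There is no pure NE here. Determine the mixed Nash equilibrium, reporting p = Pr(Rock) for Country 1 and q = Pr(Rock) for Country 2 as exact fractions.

p = 2/3, q = 6/7

In a mixed NE each player is indifferent between their pure strategies, so the opponent's mix sets the indifference.
Country 2 indifferent between Rock and Paper: p·9 + (1−p)·14 = p·13 + (1−p)·6 ⟹ 14 + (-5)p = 6 + 7p ⟹ p = 2/3.
Country 1 indifferent between Rock and Paper: q·2 + (1−q)·8 = q·1 + (1−q)·14 ⟹ 8 + (-6)q = 14 + (-13)q ⟹ q = 6/7.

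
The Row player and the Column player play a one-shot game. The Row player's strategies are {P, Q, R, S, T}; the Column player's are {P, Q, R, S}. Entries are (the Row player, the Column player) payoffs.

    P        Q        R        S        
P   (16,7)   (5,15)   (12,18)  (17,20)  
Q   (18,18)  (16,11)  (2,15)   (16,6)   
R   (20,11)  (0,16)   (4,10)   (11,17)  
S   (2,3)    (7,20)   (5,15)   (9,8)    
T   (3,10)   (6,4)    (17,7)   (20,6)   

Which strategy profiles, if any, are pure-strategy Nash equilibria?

Find each player's best response to every opponent strategy; NE are the intersections.
The Row player's best responses — vs P: R (payoff 20); vs Q: Q (payoff 16); vs R: T (payoff 17); vs S: T (payoff 20).
The Column player's best responses — vs P: S (payoff 20); vs Q: P (payoff 18); vs R: S (payoff 17); vs S: Q (payoff 20); vs T: P (payoff 10).
No cell has both players best-responding. For instance, the Row player's best reply to Q is Q, but against Q the Column player prefers P over Q.

No pure-strategy Nash equilibrium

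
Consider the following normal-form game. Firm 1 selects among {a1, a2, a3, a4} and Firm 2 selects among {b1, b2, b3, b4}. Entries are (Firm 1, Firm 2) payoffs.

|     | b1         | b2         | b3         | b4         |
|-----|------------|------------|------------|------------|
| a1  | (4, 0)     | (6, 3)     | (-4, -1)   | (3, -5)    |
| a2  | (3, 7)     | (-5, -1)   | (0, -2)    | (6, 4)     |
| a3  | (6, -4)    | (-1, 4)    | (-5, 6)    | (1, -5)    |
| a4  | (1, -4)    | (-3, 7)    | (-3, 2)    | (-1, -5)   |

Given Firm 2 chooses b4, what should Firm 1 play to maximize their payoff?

With Firm 2 fixed at b4, Firm 1's payoffs are: a1 → 3, a2 → 6, a3 → 1, a4 → -1.
The maximum is 6, achieved by a2.

a2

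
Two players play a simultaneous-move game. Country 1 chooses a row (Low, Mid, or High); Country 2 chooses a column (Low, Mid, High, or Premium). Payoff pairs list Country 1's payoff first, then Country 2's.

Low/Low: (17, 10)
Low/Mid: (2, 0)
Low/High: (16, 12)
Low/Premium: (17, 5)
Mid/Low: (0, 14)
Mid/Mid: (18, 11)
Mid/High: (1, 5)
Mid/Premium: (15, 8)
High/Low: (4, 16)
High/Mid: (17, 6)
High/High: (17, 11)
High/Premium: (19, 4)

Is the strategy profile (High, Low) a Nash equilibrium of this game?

No

Holding Country 2 at Low: Country 1 gets 4 from High but could get 17 by switching to Low. Country 1 has a profitable deviation.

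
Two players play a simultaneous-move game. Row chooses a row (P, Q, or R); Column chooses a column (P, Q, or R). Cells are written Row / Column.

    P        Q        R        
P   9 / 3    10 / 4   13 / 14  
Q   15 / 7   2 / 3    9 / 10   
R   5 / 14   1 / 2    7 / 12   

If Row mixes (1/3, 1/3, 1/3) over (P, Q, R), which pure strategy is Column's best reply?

Compute Column's expected payoff from each pure strategy against the given mix.
P: (1/3)·3 + (1/3)·7 + (1/3)·14 = 8
Q: (1/3)·4 + (1/3)·3 + (1/3)·2 = 3
R: (1/3)·14 + (1/3)·10 + (1/3)·12 = 12
Highest expected payoff is 12, from R.

R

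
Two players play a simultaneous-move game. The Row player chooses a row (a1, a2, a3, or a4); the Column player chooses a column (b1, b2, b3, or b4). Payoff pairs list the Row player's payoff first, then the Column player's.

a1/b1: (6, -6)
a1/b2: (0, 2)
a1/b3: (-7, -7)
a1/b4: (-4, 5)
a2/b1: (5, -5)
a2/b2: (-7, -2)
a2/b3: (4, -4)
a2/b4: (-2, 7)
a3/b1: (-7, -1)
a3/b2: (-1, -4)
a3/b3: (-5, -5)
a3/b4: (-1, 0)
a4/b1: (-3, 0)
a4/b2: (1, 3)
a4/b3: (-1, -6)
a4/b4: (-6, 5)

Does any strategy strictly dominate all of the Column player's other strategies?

b4

A strategy is strictly dominant if it gives the Column player a strictly higher payoff than every other strategy, against every choice by the opponent.
b4 strictly dominates: vs a1: 5 > each of {-6, 2, -7}; vs a2: 7 > each of {-5, -2, -4}; vs a3: 0 > each of {-1, -4, -5}; vs a4: 5 > each of {0, 3, -6}.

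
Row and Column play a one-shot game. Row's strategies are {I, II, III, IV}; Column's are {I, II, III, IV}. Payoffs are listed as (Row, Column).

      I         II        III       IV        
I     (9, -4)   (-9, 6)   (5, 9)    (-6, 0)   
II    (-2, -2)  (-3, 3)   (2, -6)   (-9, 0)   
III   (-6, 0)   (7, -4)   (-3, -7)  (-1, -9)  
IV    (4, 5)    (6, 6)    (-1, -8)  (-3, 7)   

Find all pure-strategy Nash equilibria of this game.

(I, III)

Check mutual best responses: a cell is a NE iff neither player can gain by unilaterally deviating.
Row's best responses — vs I: I (payoff 9); vs II: III (payoff 7); vs III: I (payoff 5); vs IV: III (payoff -1).
Column's best responses — vs I: III (payoff 9); vs II: II (payoff 3); vs III: I (payoff 0); vs IV: IV (payoff 7).
The only mutual best response is (I, III); neither player gains by switching there.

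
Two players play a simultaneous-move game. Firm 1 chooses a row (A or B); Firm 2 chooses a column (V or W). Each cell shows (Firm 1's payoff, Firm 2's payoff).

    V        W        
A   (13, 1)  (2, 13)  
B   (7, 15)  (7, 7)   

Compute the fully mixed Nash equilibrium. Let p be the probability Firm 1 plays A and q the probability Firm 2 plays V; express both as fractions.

p = 2/5, q = 5/11

In a mixed NE each player is indifferent between their pure strategies, so the opponent's mix sets the indifference.
Firm 2 indifferent between V and W: p·1 + (1−p)·15 = p·13 + (1−p)·7 ⟹ 15 + (-14)p = 7 + 6p ⟹ p = 2/5.
Firm 1 indifferent between A and B: q·13 + (1−q)·2 = q·7 + (1−q)·7 ⟹ 2 + 11q = 7 + 0q ⟹ q = 5/11.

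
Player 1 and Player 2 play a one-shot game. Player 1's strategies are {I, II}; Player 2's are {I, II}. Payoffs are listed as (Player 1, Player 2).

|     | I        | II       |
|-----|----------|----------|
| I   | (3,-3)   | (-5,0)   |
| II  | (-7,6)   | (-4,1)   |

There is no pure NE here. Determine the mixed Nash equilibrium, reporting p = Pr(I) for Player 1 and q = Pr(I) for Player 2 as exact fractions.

p = 5/8, q = 1/11

In a mixed NE each player is indifferent between their pure strategies, so the opponent's mix sets the indifference.
Player 2 indifferent between I and II: p·(-3) + (1−p)·6 = p·0 + (1−p)·1 ⟹ 6 + (-9)p = 1 + (-1)p ⟹ p = 5/8.
Player 1 indifferent between I and II: q·3 + (1−q)·(-5) = q·(-7) + (1−q)·(-4) ⟹ (-5) + 8q = (-4) + (-3)q ⟹ q = 1/11.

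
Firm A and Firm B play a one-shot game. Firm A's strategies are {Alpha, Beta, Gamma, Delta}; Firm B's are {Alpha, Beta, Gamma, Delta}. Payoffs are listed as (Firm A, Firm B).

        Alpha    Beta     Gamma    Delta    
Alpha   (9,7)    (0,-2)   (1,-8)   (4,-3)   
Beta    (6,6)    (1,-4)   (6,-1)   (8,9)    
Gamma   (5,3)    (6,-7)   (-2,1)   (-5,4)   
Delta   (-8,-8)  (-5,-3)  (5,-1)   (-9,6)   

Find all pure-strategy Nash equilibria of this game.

(Alpha, Alpha) and (Beta, Delta)

A profile is a Nash equilibrium when each player is best-responding to the other.
Firm A's best responses — vs Alpha: Alpha (payoff 9); vs Beta: Gamma (payoff 6); vs Gamma: Beta (payoff 6); vs Delta: Beta (payoff 8).
Firm B's best responses — vs Alpha: Alpha (payoff 7); vs Beta: Delta (payoff 9); vs Gamma: Delta (payoff 4); vs Delta: Delta (payoff 6).
Mutual best responses occur at (Alpha, Alpha) and (Beta, Delta); at each, neither player gains by switching.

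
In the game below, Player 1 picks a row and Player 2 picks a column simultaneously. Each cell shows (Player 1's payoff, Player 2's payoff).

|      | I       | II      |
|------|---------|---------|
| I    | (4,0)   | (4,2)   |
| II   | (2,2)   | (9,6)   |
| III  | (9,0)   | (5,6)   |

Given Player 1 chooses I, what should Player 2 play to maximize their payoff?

With Player 1 fixed at I, Player 2's payoffs are: I → 0, II → 2.
The maximum is 2, achieved by II.

II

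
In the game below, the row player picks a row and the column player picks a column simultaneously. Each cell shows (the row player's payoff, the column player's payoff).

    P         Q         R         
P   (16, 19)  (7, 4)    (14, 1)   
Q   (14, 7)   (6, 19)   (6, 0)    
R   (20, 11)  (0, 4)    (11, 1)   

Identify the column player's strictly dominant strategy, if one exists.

None

A strategy is strictly dominant if it gives the column player a strictly higher payoff than every other strategy, against every choice by the opponent.
P is not dominant: against Q, Q gives 19 > 7.
Q is not dominant: against P, P gives 19 > 4.
R is not dominant: against P, P gives 19 > 1.
No single strategy is best against every opponent action.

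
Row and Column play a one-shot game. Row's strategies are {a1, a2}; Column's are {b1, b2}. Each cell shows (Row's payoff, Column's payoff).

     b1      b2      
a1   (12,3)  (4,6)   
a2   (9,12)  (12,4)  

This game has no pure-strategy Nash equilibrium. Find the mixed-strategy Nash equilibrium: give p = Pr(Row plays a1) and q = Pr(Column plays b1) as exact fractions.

p = 8/11, q = 8/11

Each player's mixing probability is pinned down by making the *other* player indifferent.
Column indifferent between b1 and b2: p·3 + (1−p)·12 = p·6 + (1−p)·4 ⟹ 12 + (-9)p = 4 + 2p ⟹ p = 8/11.
Row indifferent between a1 and a2: q·12 + (1−q)·4 = q·9 + (1−q)·12 ⟹ 4 + 8q = 12 + (-3)q ⟹ q = 8/11.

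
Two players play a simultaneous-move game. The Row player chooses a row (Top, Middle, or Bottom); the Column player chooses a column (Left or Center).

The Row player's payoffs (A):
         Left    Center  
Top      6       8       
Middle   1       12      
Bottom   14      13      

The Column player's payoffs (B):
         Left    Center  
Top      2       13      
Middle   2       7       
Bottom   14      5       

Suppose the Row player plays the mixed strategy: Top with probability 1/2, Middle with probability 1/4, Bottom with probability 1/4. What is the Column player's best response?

Center

Compute the Column player's expected payoff from each pure strategy against the given mix.
Left: (1/2)·2 + (1/4)·2 + (1/4)·14 = 5
Center: (1/2)·13 + (1/4)·7 + (1/4)·5 = 19/2
Highest expected payoff is 19/2, from Center.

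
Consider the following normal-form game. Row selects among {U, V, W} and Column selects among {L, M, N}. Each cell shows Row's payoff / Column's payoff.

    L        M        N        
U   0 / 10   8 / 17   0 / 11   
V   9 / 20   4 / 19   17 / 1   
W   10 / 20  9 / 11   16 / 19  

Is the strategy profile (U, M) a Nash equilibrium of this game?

Holding Column at M: Row gets 8 from U but could get 9 by switching to W. Row has a profitable deviation.

No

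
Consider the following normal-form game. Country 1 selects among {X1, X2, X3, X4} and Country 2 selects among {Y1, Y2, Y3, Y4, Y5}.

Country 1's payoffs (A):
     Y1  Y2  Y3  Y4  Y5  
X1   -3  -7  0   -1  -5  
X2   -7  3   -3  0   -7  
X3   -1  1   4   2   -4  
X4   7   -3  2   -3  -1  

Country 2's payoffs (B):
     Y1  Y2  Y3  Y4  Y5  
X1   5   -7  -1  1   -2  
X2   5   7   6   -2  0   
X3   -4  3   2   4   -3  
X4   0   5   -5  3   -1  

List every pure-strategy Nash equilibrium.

Find each player's best response to every opponent strategy; NE are the intersections.
Country 1's best responses — vs Y1: X4 (payoff 7); vs Y2: X2 (payoff 3); vs Y3: X3 (payoff 4); vs Y4: X3 (payoff 2); vs Y5: X4 (payoff -1).
Country 2's best responses — vs X1: Y1 (payoff 5); vs X2: Y2 (payoff 7); vs X3: Y4 (payoff 4); vs X4: Y2 (payoff 5).
Mutual best responses occur at (X2, Y2) and (X3, Y4); at each, neither player gains by switching.

(X2, Y2) and (X3, Y4)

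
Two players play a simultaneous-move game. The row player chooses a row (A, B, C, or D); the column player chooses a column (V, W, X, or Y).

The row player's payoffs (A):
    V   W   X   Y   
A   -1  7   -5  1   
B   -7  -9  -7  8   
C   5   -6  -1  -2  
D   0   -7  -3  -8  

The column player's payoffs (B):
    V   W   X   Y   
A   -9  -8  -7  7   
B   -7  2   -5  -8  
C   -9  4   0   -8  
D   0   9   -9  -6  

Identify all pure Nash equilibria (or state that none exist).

None

Check mutual best responses: a cell is a NE iff neither player can gain by unilaterally deviating.
The row player's best responses — vs V: C (payoff 5); vs W: A (payoff 7); vs X: C (payoff -1); vs Y: B (payoff 8).
The column player's best responses — vs A: Y (payoff 7); vs B: W (payoff 2); vs C: W (payoff 4); vs D: W (payoff 9).
No cell has both players best-responding. For instance, the row player's best reply to V is C, but against C the column player prefers W over V.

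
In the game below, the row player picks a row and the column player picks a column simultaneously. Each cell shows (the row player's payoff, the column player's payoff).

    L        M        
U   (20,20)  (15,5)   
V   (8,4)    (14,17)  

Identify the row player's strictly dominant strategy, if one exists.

U

A strategy is strictly dominant if it gives the row player a strictly higher payoff than every other strategy, against every choice by the opponent.
U strictly dominates: vs L: 20 > 8; vs M: 15 > 14.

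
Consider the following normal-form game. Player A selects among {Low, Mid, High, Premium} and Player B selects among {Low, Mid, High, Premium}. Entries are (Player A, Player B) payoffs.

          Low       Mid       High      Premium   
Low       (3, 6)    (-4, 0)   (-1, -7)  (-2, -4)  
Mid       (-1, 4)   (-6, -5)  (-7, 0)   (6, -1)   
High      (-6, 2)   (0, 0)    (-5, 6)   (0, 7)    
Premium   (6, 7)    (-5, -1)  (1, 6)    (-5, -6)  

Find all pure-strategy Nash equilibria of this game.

(Premium, Low)

A profile is a Nash equilibrium when each player is best-responding to the other.
Player A's best responses — vs Low: Premium (payoff 6); vs Mid: High (payoff 0); vs High: Premium (payoff 1); vs Premium: Mid (payoff 6).
Player B's best responses — vs Low: Low (payoff 6); vs Mid: Low (payoff 4); vs High: Premium (payoff 7); vs Premium: Low (payoff 7).
The only mutual best response is (Premium, Low); neither player gains by switching there.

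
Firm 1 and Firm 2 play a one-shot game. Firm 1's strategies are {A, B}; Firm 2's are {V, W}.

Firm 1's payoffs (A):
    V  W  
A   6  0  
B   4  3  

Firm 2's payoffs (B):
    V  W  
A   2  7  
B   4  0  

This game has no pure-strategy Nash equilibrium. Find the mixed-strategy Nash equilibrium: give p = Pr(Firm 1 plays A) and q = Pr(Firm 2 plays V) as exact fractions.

In a mixed NE each player is indifferent between their pure strategies, so the opponent's mix sets the indifference.
Firm 2 indifferent between V and W: p·2 + (1−p)·4 = p·7 + (1−p)·0 ⟹ 4 + (-2)p = 0 + 7p ⟹ p = 4/9.
Firm 1 indifferent between A and B: q·6 + (1−q)·0 = q·4 + (1−q)·3 ⟹ 0 + 6q = 3 + 1q ⟹ q = 3/5.

p = 4/9, q = 3/5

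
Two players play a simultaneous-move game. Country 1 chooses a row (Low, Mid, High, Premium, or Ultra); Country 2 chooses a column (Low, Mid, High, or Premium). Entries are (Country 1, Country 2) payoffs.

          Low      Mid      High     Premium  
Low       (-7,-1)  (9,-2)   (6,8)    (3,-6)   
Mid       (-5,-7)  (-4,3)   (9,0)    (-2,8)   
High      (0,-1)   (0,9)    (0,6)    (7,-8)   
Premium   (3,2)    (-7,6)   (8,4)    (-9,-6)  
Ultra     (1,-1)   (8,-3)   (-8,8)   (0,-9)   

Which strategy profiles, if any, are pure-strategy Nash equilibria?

Find each player's best response to every opponent strategy; NE are the intersections.
Country 1's best responses — vs Low: Premium (payoff 3); vs Mid: Low (payoff 9); vs High: Mid (payoff 9); vs Premium: High (payoff 7).
Country 2's best responses — vs Low: High (payoff 8); vs Mid: Premium (payoff 8); vs High: Mid (payoff 9); vs Premium: Mid (payoff 6); vs Ultra: High (payoff 8).
No cell has both players best-responding. For instance, Country 1's best reply to Premium is High, but against High Country 2 prefers Mid over Premium.

None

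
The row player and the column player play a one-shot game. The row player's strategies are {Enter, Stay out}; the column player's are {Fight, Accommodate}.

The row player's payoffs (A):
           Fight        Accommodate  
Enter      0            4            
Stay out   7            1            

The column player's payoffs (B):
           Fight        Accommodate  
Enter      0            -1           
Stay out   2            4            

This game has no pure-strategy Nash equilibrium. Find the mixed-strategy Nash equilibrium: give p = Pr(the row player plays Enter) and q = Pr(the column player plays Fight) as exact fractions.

Each player's mixing probability is pinned down by making the *other* player indifferent.
The column player indifferent between Fight and Accommodate: p·0 + (1−p)·2 = p·(-1) + (1−p)·4 ⟹ 2 + (-2)p = 4 + (-5)p ⟹ p = 2/3.
The row player indifferent between Enter and Stay out: q·0 + (1−q)·4 = q·7 + (1−q)·1 ⟹ 4 + (-4)q = 1 + 6q ⟹ q = 3/10.

p = 2/3, q = 3/10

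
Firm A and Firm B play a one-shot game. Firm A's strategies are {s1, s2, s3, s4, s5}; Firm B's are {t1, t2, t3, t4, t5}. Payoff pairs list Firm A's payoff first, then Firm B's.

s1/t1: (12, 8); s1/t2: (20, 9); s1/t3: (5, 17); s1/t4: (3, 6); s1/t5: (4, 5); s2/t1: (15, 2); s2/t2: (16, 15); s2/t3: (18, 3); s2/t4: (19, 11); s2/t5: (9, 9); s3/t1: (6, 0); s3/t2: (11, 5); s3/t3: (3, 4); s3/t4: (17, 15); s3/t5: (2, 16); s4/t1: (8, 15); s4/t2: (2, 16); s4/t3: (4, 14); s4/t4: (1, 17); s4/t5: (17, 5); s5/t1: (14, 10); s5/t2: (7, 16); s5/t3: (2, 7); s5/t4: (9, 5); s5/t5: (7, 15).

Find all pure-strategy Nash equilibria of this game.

A profile is a Nash equilibrium when each player is best-responding to the other.
Firm A's best responses — vs t1: s2 (payoff 15); vs t2: s1 (payoff 20); vs t3: s2 (payoff 18); vs t4: s2 (payoff 19); vs t5: s4 (payoff 17).
Firm B's best responses — vs s1: t3 (payoff 17); vs s2: t2 (payoff 15); vs s3: t5 (payoff 16); vs s4: t4 (payoff 17); vs s5: t2 (payoff 16).
No cell has both players best-responding. For instance, Firm A's best reply to t4 is s2, but against s2 Firm B prefers t2 over t4.

There is no pure-strategy Nash equilibrium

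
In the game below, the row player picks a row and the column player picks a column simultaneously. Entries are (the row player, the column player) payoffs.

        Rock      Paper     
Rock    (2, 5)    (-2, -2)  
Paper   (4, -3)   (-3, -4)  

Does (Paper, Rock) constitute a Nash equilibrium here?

Holding the column player at Rock: the row player gets 4 from Paper, versus 2 from Rock. No profitable deviation for the row player.
Holding the row player at Paper: the column player gets -3 from Rock, versus -4 from Paper. No profitable deviation for the column player either.

Yes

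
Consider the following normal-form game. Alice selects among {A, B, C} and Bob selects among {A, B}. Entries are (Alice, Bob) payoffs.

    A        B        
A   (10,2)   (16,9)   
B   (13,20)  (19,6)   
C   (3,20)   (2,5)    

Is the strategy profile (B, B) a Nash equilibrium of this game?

No

Holding Bob at B: Alice gets 19 from B, versus 16 from A, 2 from C. No profitable deviation for Alice.
Holding Alice at B: Bob gets 6 from B but could get 20 by switching to A. Bob has a profitable deviation.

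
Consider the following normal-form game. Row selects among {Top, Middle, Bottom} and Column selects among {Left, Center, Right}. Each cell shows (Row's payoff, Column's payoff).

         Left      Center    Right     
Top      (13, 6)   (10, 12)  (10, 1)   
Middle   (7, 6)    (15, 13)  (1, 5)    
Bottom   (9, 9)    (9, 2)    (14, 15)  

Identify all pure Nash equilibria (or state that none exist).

(Middle, Center) and (Bottom, Right)

A profile is a Nash equilibrium when each player is best-responding to the other.
Row's best responses — vs Left: Top (payoff 13); vs Center: Middle (payoff 15); vs Right: Bottom (payoff 14).
Column's best responses — vs Top: Center (payoff 12); vs Middle: Center (payoff 13); vs Bottom: Right (payoff 15).
Mutual best responses occur at (Middle, Center) and (Bottom, Right); at each, neither player gains by switching.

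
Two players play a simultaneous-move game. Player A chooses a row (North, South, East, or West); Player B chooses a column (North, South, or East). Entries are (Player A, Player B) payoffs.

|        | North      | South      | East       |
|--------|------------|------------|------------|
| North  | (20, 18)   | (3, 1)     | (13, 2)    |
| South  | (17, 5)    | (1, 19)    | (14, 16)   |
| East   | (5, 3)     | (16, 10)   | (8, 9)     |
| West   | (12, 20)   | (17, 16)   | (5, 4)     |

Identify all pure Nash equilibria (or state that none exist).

A profile is a Nash equilibrium when each player is best-responding to the other.
Player A's best responses — vs North: North (payoff 20); vs South: West (payoff 17); vs East: South (payoff 14).
Player B's best responses — vs North: North (payoff 18); vs South: South (payoff 19); vs East: South (payoff 10); vs West: North (payoff 20).
The only mutual best response is (North, North); neither player gains by switching there.

(North, North)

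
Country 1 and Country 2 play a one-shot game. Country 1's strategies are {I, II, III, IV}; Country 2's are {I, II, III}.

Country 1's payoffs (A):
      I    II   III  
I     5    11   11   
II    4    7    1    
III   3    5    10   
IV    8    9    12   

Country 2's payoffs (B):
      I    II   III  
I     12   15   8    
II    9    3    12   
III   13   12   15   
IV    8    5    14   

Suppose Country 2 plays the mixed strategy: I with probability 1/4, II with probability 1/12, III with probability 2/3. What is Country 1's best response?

IV

Country 1's best reply maximizes expected payoff against the mix.
I: (1/4)·5 + (1/12)·11 + (2/3)·11 = 19/2
II: (1/4)·4 + (1/12)·7 + (2/3)·1 = 9/4
III: (1/4)·3 + (1/12)·5 + (2/3)·10 = 47/6
IV: (1/4)·8 + (1/12)·9 + (2/3)·12 = 43/4
Highest expected payoff is 43/4, from IV.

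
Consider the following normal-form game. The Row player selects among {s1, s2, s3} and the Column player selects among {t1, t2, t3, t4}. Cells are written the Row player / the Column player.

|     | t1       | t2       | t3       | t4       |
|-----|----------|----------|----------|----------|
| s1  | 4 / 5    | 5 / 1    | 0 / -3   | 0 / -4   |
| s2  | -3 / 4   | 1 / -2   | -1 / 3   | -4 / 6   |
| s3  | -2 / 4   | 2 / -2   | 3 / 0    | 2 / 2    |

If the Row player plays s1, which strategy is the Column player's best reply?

With the Row player fixed at s1, the Column player's payoffs are: t1 → 5, t2 → 1, t3 → -3, t4 → -4.
The maximum is 5, achieved by t1.

t1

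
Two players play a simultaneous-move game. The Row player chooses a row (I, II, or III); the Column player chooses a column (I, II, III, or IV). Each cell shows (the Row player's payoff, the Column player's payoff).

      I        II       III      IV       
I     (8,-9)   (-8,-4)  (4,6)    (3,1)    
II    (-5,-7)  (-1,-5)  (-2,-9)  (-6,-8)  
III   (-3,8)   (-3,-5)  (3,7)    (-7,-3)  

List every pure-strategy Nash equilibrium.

Find each player's best response to every opponent strategy; NE are the intersections.
The Row player's best responses — vs I: I (payoff 8); vs II: II (payoff -1); vs III: I (payoff 4); vs IV: I (payoff 3).
The Column player's best responses — vs I: III (payoff 6); vs II: II (payoff -5); vs III: I (payoff 8).
Mutual best responses occur at (I, III) and (II, II); at each, neither player gains by switching.

(I, III) and (II, II)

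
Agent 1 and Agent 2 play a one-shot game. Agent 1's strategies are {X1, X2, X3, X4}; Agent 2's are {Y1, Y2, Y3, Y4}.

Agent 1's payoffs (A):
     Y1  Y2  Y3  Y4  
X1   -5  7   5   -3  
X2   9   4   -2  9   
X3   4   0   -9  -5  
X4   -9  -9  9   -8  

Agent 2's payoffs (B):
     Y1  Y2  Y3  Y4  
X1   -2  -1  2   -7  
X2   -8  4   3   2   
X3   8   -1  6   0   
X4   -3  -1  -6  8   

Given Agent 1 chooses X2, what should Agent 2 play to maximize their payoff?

With Agent 1 fixed at X2, Agent 2's payoffs are: Y1 → -8, Y2 → 4, Y3 → 3, Y4 → 2.
The maximum is 4, achieved by Y2.

Y2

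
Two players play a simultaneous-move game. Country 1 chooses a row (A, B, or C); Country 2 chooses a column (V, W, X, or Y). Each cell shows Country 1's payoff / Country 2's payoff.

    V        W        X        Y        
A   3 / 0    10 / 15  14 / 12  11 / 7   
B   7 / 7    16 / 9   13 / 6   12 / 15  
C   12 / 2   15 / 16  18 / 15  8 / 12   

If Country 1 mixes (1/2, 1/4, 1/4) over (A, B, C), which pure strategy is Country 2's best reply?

W

Country 2's best reply maximizes expected payoff against the mix.
V: (1/2)·0 + (1/4)·7 + (1/4)·2 = 9/4
W: (1/2)·15 + (1/4)·9 + (1/4)·16 = 55/4
X: (1/2)·12 + (1/4)·6 + (1/4)·15 = 45/4
Y: (1/2)·7 + (1/4)·15 + (1/4)·12 = 41/4
Highest expected payoff is 55/4, from W.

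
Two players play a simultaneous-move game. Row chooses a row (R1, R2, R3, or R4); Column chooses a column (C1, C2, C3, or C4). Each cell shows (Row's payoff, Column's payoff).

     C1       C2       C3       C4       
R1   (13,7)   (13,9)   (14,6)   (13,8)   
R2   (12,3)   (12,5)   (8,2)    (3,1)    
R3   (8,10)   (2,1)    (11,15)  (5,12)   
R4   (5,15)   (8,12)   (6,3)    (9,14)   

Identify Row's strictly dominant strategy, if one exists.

R1

A strategy is strictly dominant if it gives Row a strictly higher payoff than every other strategy, against every choice by the opponent.
R1 strictly dominates: vs C1: 13 > each of {12, 8, 5}; vs C2: 13 > each of {12, 2, 8}; vs C3: 14 > each of {8, 11, 6}; vs C4: 13 > each of {3, 5, 9}.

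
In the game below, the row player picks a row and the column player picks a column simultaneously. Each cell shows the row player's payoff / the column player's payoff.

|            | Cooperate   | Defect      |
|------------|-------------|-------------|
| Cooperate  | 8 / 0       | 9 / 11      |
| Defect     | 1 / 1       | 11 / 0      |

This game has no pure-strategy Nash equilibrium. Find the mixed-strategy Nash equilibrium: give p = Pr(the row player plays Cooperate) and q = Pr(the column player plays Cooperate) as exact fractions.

p = 1/12, q = 2/9

In a mixed NE each player is indifferent between their pure strategies, so the opponent's mix sets the indifference.
The column player indifferent between Cooperate and Defect: p·0 + (1−p)·1 = p·11 + (1−p)·0 ⟹ 1 + (-1)p = 0 + 11p ⟹ p = 1/12.
The row player indifferent between Cooperate and Defect: q·8 + (1−q)·9 = q·1 + (1−q)·11 ⟹ 9 + (-1)q = 11 + (-10)q ⟹ q = 2/9.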